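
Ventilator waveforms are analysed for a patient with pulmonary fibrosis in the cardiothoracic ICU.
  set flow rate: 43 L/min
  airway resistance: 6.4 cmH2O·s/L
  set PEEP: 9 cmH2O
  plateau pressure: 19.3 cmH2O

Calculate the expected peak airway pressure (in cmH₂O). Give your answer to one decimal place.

Flow: 43 L/min ÷ 60 = 0.7167 L/s.
PIP = Pplat + Raw × flow = 19.3 + 6.4 × 0.7167 = 19.3 + 4.587 = 23.887 cmH2O.

23.9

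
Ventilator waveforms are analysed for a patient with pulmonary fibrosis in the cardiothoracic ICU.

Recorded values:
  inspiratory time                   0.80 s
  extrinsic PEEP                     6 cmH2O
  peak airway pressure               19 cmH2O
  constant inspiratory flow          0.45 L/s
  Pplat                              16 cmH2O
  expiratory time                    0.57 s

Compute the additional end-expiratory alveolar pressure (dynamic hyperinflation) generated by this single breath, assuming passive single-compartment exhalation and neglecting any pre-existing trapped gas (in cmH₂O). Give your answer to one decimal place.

0.9

Vt = flow × Ti = 0.45 L/s × 0.80 s × 1000 mL/L = 360.0 mL.
R = (PIP − Pplat)/V̇ = (19 − 16) / 0.45 = 3.0/0.45 = 6.667 cmH2O·s/L.
C = Vt/(Pplat − PEEP) = 360.0 / (16 − 6) = 360.0/10.0 = 36.0 mL/cmH2O.
τ = R × C = 6.667 × 0.036 L/cmH2O = 0.24 s.
Fraction remaining = e^(−Te/τ) = e^(−0.57/0.24) = 0.09301; trapped volume = 360.0 × 0.09301 = 33.484 mL.
Additional alveolar pressure from trapping ≈ V_trapped / C = 33.484 / 36.0 = 0.9301 cmH2O.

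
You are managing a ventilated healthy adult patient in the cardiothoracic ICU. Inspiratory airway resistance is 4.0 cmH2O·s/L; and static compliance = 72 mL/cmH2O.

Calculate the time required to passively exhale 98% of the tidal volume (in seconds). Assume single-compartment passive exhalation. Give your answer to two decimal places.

τ = R × C = 4.0 × 72 mL/cmH2O = 4.0 × 0.072 L/cmH2O = 0.288 s.
Exhaled fraction f = 1 − e^(−t/τ) → t = −τ·ln(1 − f) = −0.288·ln(0.02) = 1.127 s.

1.13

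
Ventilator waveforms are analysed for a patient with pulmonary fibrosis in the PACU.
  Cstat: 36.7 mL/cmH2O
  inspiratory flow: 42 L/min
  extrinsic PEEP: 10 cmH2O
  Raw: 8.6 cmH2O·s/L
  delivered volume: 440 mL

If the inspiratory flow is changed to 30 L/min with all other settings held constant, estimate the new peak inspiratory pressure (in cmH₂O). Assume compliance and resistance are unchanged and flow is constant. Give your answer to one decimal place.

26.3

Flow: 42 L/min ÷ 60 = 0.7 L/s.
New flow: 30 L/min ÷ 60 = 0.5 L/s.
PIP = Vt/C + R·V̇ + PEEP (constant-flow equation of motion).
Only the resistive term changes: ΔPIP = R × ΔV̇ = 8.6 × (0.5 − 0.7) = 8.6 × -0.2 = -1.72 cmH2O.
Original PIP = 440/36.7 + 8.6×0.7 + 10 = 28.009 cmH2O; new PIP = 28.009 + (-1.72) = 26.289 cmH2O.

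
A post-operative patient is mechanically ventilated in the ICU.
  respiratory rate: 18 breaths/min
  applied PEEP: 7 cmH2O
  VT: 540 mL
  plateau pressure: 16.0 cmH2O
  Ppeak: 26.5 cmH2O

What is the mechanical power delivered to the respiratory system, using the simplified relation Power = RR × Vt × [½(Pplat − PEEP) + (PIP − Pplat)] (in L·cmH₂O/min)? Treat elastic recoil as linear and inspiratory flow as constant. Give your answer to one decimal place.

Per-breath work = Vt × [½(Pplat−PEEP) + (PIP−Pplat)] = 0.540 × [0.5×9.0 + 10.5] = 0.540 × 15.0 = 8.1 L·cmH2O.
Power = 18 × 8.1 = 145.8 L·cmH2O/min.

145.8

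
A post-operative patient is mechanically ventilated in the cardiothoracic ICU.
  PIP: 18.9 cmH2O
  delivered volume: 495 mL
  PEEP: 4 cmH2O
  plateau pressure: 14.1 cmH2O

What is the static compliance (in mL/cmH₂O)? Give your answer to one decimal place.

Cstat = Vt / (Pplat − PEEP) = 495 / (14.1 − 4) = 495 / 10.1 = 49.01 mL/cmH2O.

49.0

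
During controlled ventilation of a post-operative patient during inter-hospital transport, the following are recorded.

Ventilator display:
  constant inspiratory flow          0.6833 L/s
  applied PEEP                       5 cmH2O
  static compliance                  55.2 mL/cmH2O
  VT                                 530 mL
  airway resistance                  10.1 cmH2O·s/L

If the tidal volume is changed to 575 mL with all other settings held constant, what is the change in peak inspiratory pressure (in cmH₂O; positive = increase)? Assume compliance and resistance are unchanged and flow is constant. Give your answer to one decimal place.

PIP = Vt/C + R·V̇ + PEEP (constant-flow equation of motion).
Only the elastic term changes: ΔPIP = ΔVt / C = (575 − 530) / 55.2 = 0.8152 cmH2O.

0.8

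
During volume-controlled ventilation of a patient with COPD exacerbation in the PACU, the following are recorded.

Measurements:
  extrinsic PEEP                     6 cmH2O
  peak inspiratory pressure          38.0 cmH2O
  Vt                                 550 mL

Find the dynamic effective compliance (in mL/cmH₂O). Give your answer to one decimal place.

Dynamic compliance = Vt / (PIP − PEEP) = 550 / (38.0 − 6) = 550 / 32.0 = 17.188 mL/cmH2O.

17.2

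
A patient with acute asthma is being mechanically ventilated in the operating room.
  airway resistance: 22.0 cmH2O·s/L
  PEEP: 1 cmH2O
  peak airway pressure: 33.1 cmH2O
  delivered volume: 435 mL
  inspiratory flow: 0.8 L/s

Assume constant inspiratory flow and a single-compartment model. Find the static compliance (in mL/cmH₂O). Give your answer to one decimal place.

30.0

Equation of motion (constant flow): PIP = Vt/C + R·V̇ + PEEP.
Vt/C = PIP − R·V̇ − PEEP = 33.1 − 22.0×0.8 − 1 = 33.1 − 17.6 − 1 = 14.5 cmH2O.
C = Vt / 14.5 = 435 / 14.5 = 30.0 mL/cmH2O.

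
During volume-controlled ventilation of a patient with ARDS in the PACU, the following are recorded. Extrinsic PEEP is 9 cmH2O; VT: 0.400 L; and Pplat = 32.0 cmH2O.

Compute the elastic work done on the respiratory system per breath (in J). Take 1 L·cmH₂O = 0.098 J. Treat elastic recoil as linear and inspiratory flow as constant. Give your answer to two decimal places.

Elastic work ≈ ½ × (Pplat − PEEP) × Vt = 0.5 × (32.0 − 9) × 0.400 L = 0.5 × 23.0 × 0.400 = 4.6 L·cmH2O.
× 0.098 J/(L·cmH2O) → 0.4508 J.

0.45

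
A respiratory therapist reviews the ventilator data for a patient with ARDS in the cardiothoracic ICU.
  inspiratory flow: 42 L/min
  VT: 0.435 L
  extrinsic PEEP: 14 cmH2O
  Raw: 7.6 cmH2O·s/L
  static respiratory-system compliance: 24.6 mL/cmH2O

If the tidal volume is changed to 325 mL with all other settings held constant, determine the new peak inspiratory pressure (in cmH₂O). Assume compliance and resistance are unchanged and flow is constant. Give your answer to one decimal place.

Flow: 42 L/min ÷ 60 = 0.7 L/s.
PIP = Vt/C + R·V̇ + PEEP (constant-flow equation of motion).
Only the elastic term changes: ΔPIP = ΔVt / C = (325 − 435) / 24.6 = -4.472 cmH2O.
Original PIP = 435/24.6 + 7.6×0.7 + 14 = 37.003 cmH2O; new PIP = 37.003 + (-4.472) = 32.531 cmH2O.

32.5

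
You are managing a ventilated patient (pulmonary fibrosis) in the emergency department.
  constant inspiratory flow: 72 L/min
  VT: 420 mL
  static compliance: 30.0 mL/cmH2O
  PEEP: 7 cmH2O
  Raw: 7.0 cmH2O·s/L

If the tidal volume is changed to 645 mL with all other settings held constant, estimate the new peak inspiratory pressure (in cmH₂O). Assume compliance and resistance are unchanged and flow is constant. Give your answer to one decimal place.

Flow: 72 L/min ÷ 60 = 1.2 L/s.
PIP = Vt/C + R·V̇ + PEEP (constant-flow equation of motion).
Only the elastic term changes: ΔPIP = ΔVt / C = (645 − 420) / 30.0 = 7.5 cmH2O.
Original PIP = 420/30.0 + 7.0×1.2 + 7 = 29.4 cmH2O; new PIP = 29.4 + (7.5) = 36.9 cmH2O.

36.9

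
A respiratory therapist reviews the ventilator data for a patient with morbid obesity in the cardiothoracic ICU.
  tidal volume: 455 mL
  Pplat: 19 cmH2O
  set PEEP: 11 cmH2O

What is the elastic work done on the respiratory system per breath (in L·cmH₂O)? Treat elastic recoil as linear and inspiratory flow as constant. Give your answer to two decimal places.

1.82

Elastic work ≈ ½ × (Pplat − PEEP) × Vt = 0.5 × (19 − 11) × 0.455 L = 0.5 × 8.0 × 0.455 = 1.82 L·cmH2O.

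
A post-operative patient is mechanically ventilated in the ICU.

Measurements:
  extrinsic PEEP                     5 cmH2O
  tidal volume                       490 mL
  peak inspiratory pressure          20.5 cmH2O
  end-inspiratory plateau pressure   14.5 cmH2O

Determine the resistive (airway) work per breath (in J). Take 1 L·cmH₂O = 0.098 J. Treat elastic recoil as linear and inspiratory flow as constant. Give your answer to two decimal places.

With constant inspiratory flow the resistive pressure is constant at PIP − Pplat = 20.5 − 14.5 = 6.0 cmH2O, so resistive work = 6.0 × 0.490 = 2.94 L·cmH2O.
× 0.098 J/(L·cmH2O) → 0.2881 J.

0.29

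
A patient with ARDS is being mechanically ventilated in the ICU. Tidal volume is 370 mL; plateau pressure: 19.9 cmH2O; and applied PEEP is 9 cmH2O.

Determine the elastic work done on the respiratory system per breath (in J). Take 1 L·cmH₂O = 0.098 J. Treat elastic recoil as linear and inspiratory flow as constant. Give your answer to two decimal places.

Elastic work ≈ ½ × (Pplat − PEEP) × Vt = 0.5 × (19.9 − 9) × 0.370 L = 0.5 × 10.9 × 0.370 = 2.017 L·cmH2O.
× 0.098 J/(L·cmH2O) → 0.1977 J.

0.20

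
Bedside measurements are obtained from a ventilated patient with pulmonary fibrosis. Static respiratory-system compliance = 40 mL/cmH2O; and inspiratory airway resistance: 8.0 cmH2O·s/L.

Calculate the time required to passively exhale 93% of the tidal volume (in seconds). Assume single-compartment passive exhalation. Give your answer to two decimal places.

0.85

τ = R × C = 8.0 × 40 mL/cmH2O = 8.0 × 0.040 L/cmH2O = 0.32 s.
Exhaled fraction f = 1 − e^(−t/τ) → t = −τ·ln(1 − f) = −0.32·ln(0.07) = 0.851 s.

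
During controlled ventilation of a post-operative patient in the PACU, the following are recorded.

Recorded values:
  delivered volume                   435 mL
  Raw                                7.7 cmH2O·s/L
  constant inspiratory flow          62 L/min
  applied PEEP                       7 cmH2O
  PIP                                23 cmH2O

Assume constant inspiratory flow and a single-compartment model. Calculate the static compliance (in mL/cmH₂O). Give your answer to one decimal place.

Flow: 62 L/min ÷ 60 = 1.0333 L/s.
Equation of motion (constant flow): PIP = Vt/C + R·V̇ + PEEP.
Vt/C = PIP − R·V̇ − PEEP = 23 − 7.7×1.0333 − 7 = 23 − 7.956 − 7 = 8.044 cmH2O.
C = Vt / 8.044 = 435 / 8.044 = 54.078 mL/cmH2O.

54.1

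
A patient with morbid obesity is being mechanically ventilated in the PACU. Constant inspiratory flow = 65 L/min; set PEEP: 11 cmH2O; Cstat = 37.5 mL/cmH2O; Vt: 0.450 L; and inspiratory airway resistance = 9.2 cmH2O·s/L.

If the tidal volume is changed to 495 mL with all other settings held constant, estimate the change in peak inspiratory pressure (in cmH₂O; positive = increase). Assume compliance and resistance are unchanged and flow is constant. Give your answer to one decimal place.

PIP = Vt/C + R·V̇ + PEEP (constant-flow equation of motion).
Only the elastic term changes: ΔPIP = ΔVt / C = (495 − 450) / 37.5 = 1.2 cmH2O.

1.2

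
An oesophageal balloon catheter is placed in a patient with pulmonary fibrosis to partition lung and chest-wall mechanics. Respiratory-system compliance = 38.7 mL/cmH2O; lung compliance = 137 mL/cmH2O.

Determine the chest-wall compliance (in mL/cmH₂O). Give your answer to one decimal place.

1/Ccw = 1/Crs − 1/CL.
1/Ccw = 1/38.7 − 1/137 = 0.01854.
Ccw = 53.937 mL/cmH2O.

53.9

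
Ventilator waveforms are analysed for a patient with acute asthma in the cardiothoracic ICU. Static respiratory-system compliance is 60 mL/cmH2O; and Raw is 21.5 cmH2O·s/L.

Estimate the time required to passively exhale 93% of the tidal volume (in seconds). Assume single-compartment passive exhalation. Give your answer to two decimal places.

τ = R × C = 21.5 × 60 mL/cmH2O = 21.5 × 0.060 L/cmH2O = 1.29 s.
Exhaled fraction f = 1 − e^(−t/τ) → t = −τ·ln(1 − f) = −1.29·ln(0.07) = 3.43 s.

3.43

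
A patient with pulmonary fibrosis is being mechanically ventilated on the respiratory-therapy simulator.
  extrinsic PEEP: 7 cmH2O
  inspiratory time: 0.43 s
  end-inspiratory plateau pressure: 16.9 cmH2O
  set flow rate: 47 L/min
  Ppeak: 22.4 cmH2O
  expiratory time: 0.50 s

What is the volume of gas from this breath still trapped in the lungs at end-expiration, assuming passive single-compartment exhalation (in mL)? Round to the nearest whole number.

42

Flow: 47 L/min ÷ 60 = 0.7833 L/s.
Vt = flow × Ti = 0.7833 L/s × 0.43 s × 1000 mL/L = 336.82 mL.
R = (PIP − Pplat)/V̇ = (22.4 − 16.9) / 0.7833 = 5.5/0.7833 = 7.022 cmH2O·s/L.
C = Vt/(Pplat − PEEP) = 336.82 / (16.9 − 7) = 336.82/9.9 = 34.022 mL/cmH2O.
τ = R × C = 7.022 × 0.03402 L/cmH2O = 0.2389 s.
Fraction remaining = e^(−Te/τ) = e^(−0.50/0.2389) = 0.1233.
Trapped volume = 336.82 × 0.1233 = 41.53 mL.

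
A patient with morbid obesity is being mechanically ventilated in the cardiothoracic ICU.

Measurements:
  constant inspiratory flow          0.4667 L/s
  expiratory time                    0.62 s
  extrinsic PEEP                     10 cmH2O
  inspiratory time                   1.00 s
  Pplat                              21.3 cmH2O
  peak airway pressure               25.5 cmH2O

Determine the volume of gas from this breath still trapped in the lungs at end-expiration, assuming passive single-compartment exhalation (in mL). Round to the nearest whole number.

88

Vt = flow × Ti = 0.4667 L/s × 1.00 s × 1000 mL/L = 466.7 mL.
R = (PIP − Pplat)/V̇ = (25.5 − 21.3) / 0.4667 = 4.2/0.4667 = 8.999 cmH2O·s/L.
C = Vt/(Pplat − PEEP) = 466.7 / (21.3 − 10) = 466.7/11.3 = 41.301 mL/cmH2O.
τ = R × C = 8.999 × 0.0413 L/cmH2O = 0.3717 s.
Fraction remaining = e^(−Te/τ) = e^(−0.62/0.3717) = 0.1886.
Trapped volume = 466.7 × 0.1886 = 88.02 mL.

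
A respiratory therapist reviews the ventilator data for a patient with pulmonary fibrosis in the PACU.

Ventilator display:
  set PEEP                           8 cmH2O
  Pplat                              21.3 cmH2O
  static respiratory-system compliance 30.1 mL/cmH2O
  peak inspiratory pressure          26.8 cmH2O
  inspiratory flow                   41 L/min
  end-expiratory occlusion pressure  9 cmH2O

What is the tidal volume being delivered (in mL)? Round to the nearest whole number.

End-expiratory occlusion gives total PEEP = 9 cmH2O (intrinsic PEEP = 9 − 8 = 1). Use total PEEP for the elastic gradient.
Vt = Cstat × (Pplat − PEEPtotal) = 30.1 × (21.3 − 9) = 30.1 × 12.3 = 370.23 mL.

370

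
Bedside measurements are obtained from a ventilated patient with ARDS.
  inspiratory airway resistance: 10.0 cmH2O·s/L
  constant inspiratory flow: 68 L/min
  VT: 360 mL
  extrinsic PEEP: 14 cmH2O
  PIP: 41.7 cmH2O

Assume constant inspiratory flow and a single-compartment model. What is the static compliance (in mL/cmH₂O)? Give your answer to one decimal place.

Flow: 68 L/min ÷ 60 = 1.1333 L/s.
Equation of motion (constant flow): PIP = Vt/C + R·V̇ + PEEP.
Vt/C = PIP − R·V̇ − PEEP = 41.7 − 10.0×1.1333 − 14 = 41.7 − 11.333 − 14 = 16.367 cmH2O.
C = Vt / 16.367 = 360 / 16.367 = 21.995 mL/cmH2O.

22.0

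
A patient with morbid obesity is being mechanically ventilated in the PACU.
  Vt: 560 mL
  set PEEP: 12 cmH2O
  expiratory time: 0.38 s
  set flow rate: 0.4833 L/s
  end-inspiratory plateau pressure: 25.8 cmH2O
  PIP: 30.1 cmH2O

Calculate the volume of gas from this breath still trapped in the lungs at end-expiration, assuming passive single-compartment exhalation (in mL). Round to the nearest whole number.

R = (PIP − Pplat)/V̇ = (30.1 − 25.8) / 0.4833 = 4.3/0.4833 = 8.897 cmH2O·s/L.
C = Vt/(Pplat − PEEP) = 560.0 / (25.8 − 12) = 560.0/13.8 = 40.58 mL/cmH2O.
τ = R × C = 8.897 × 0.04058 L/cmH2O = 0.361 s.
Fraction remaining = e^(−Te/τ) = e^(−0.38/0.361) = 0.349.
Trapped volume = 560.0 × 0.349 = 195.44 mL.

195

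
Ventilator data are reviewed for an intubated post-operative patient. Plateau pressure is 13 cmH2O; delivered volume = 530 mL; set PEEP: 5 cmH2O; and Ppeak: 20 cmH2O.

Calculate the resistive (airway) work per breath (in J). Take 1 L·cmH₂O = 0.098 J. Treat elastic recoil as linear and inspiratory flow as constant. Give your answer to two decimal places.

With constant inspiratory flow the resistive pressure is constant at PIP − Pplat = 20 − 13 = 7.0 cmH2O, so resistive work = 7.0 × 0.530 = 3.71 L·cmH2O.
× 0.098 J/(L·cmH2O) → 0.3636 J.

0.36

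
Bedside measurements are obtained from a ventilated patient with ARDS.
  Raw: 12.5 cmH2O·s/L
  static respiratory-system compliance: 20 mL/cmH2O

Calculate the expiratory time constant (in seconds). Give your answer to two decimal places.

0.25

τ = R × C = 12.5 × 20 mL/cmH2O = 12.5 × 0.020 L/cmH2O = 0.25 s.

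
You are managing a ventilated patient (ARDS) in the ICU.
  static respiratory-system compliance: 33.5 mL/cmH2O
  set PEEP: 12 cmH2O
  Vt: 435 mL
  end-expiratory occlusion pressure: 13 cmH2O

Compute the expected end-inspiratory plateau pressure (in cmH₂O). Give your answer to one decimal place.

26.0

End-expiratory occlusion gives total PEEP = 13 cmH2O (intrinsic PEEP = 13 − 12 = 1). Use total PEEP for the elastic gradient.
Pplat = PEEPtotal + Vt / Cstat = 13 + 435 / 33.5 = 13 + 12.985 = 25.985 cmH2O.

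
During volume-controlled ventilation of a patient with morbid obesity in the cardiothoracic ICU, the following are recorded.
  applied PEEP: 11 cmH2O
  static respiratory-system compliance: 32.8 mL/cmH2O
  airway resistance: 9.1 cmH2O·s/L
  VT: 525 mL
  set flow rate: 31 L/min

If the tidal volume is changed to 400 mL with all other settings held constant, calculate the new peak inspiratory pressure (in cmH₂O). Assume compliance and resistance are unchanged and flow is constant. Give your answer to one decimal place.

27.9

Flow: 31 L/min ÷ 60 = 0.5167 L/s.
PIP = Vt/C + R·V̇ + PEEP (constant-flow equation of motion).
Only the elastic term changes: ΔPIP = ΔVt / C = (400 − 525) / 32.8 = -3.811 cmH2O.
Original PIP = 525/32.8 + 9.1×0.5167 + 11 = 31.708 cmH2O; new PIP = 31.708 + (-3.811) = 27.897 cmH2O.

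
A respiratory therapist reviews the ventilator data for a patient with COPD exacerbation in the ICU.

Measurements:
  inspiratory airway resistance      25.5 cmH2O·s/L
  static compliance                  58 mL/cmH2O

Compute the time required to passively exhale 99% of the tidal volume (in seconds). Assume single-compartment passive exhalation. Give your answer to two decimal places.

τ = R × C = 25.5 × 58 mL/cmH2O = 25.5 × 0.058 L/cmH2O = 1.479 s.
Exhaled fraction f = 1 − e^(−t/τ) → t = −τ·ln(1 − f) = −1.479·ln(0.01) = 6.811 s.

6.81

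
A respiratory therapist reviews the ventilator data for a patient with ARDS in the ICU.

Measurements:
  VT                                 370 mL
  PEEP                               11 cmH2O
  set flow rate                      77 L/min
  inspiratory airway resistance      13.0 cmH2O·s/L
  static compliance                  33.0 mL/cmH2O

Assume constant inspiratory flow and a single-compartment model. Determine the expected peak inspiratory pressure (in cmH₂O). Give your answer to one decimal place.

38.9

Flow: 77 L/min ÷ 60 = 1.2833 L/s.
Equation of motion (constant flow): PIP = Vt/C + R·V̇ + PEEP.
PIP = 370/33.0 + 13.0×1.2833 + 11 = 11.212 + 16.683 + 11 = 38.895 cmH2O.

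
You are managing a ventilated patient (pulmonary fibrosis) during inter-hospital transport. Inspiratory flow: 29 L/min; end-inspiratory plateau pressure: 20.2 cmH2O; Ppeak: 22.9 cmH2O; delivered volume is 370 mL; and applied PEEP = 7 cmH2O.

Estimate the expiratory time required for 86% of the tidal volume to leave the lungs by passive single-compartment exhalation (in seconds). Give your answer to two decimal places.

Flow: 29 L/min ÷ 60 = 0.4833 L/s.
R = (PIP − Pplat)/V̇ = (22.9 − 20.2) / 0.4833 = 2.7/0.4833 = 5.587 cmH2O·s/L.
C = Vt/(Pplat − PEEP) = 370.0 / (20.2 − 7) = 370.0/13.2 = 28.03 mL/cmH2O.
τ = R × C = 5.587 × 0.02803 L/cmH2O = 0.1566 s.
t = −τ·ln(1 − 0.86) = −0.1566·ln(0.14) = 0.3079 s.

0.31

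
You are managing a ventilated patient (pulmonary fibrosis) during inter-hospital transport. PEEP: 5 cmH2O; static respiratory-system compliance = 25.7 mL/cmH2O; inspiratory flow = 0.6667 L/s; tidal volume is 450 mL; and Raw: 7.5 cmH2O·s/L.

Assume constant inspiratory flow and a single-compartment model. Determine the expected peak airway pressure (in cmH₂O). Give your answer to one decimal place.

27.5

Equation of motion (constant flow): PIP = Vt/C + R·V̇ + PEEP.
PIP = 450/25.7 + 7.5×0.6667 + 5 = 17.51 + 5.0 + 5 = 27.51 cmH2O.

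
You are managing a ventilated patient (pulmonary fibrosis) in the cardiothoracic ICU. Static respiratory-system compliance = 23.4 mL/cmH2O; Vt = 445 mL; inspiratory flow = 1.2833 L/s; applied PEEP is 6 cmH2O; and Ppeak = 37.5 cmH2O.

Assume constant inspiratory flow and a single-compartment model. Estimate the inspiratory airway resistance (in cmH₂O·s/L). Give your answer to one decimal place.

Equation of motion (constant flow): PIP = Vt/C + R·V̇ + PEEP.
R·V̇ = PIP − Vt/C − PEEP = 37.5 − 445/23.4 − 6 = 37.5 − 19.017 − 6 = 12.483 cmH2O.
R = 12.483 / 1.2833 = 9.727 cmH2O·s/L.

9.7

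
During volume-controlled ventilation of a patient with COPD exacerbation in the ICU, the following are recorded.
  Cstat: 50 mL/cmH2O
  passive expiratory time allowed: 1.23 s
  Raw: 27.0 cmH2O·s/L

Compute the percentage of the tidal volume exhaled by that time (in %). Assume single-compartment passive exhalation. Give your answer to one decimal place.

59.8

τ = R × C = 27.0 × 50 mL/cmH2O = 27.0 × 0.050 L/cmH2O = 1.35 s.
Passive exhalation: V(t)/V₀ = e^(−t/τ) = e^(−1.23/1.35) = 0.4021.
Fraction exhaled = 1 − 0.4021 = 0.5979 → 59.79%.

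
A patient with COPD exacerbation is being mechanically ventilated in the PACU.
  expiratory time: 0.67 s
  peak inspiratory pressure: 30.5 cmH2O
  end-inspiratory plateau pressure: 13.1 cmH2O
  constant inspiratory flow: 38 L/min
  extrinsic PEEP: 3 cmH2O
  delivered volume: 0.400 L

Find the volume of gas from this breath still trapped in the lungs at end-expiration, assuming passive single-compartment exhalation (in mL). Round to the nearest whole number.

216

Flow: 38 L/min ÷ 60 = 0.6333 L/s.
R = (PIP − Pplat)/V̇ = (30.5 − 13.1) / 0.6333 = 17.4/0.6333 = 27.475 cmH2O·s/L.
C = Vt/(Pplat − PEEP) = 400.0 / (13.1 − 3) = 400.0/10.1 = 39.604 mL/cmH2O.
τ = R × C = 27.475 × 0.0396 L/cmH2O = 1.088 s.
Fraction remaining = e^(−Te/τ) = e^(−0.67/1.088) = 0.5402.
Trapped volume = 400.0 × 0.5402 = 216.08 mL.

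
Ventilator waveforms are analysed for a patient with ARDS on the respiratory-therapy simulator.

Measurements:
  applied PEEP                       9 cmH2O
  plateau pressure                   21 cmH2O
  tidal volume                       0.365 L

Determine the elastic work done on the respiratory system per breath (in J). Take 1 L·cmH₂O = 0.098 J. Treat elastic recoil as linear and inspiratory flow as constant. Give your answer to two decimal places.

Elastic work ≈ ½ × (Pplat − PEEP) × Vt = 0.5 × (21 − 9) × 0.365 L = 0.5 × 12.0 × 0.365 = 2.19 L·cmH2O.
× 0.098 J/(L·cmH2O) → 0.2146 J.

0.21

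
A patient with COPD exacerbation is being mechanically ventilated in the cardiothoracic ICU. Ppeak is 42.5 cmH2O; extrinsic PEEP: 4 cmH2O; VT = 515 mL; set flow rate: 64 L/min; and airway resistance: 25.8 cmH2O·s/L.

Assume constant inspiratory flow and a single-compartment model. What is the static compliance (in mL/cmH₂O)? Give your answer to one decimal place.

Flow: 64 L/min ÷ 60 = 1.0667 L/s.
Equation of motion (constant flow): PIP = Vt/C + R·V̇ + PEEP.
Vt/C = PIP − R·V̇ − PEEP = 42.5 − 25.8×1.0667 − 4 = 42.5 − 27.521 − 4 = 10.979 cmH2O.
C = Vt / 10.979 = 515 / 10.979 = 46.908 mL/cmH2O.

46.9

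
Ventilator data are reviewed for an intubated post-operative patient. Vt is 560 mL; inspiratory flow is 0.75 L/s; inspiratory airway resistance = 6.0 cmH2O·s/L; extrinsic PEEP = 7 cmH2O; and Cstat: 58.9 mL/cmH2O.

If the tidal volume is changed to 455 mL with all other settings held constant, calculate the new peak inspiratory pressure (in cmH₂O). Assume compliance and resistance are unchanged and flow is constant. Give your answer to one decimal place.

PIP = Vt/C + R·V̇ + PEEP (constant-flow equation of motion).
Only the elastic term changes: ΔPIP = ΔVt / C = (455 − 560) / 58.9 = -1.783 cmH2O.
Original PIP = 560/58.9 + 6.0×0.75 + 7 = 21.008 cmH2O; new PIP = 21.008 + (-1.783) = 19.225 cmH2O.

19.2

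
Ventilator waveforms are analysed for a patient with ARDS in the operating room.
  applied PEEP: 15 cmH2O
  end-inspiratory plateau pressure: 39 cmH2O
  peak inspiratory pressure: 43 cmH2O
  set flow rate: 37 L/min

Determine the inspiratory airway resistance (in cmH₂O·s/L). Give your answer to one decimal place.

Flow: 37 L/min ÷ 60 = 0.6167 L/s.
Raw = (PIP − Pplat) / flow = (43 − 39) / 0.6167 = 4.0 / 0.6167 = 6.486 cmH2O·s/L.

6.5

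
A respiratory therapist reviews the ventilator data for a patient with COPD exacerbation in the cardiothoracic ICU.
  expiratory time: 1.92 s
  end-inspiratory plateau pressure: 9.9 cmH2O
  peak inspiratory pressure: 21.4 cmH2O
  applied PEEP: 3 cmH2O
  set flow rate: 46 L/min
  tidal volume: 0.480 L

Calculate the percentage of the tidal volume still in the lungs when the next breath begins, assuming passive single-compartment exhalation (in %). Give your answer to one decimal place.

Flow: 46 L/min ÷ 60 = 0.7667 L/s.
R = (PIP − Pplat)/V̇ = (21.4 − 9.9) / 0.7667 = 11.5/0.7667 = 14.999 cmH2O·s/L.
C = Vt/(Pplat − PEEP) = 480.0 / (9.9 − 3) = 480.0/6.9 = 69.565 mL/cmH2O.
τ = R × C = 14.999 × 0.06957 L/cmH2O = 1.043 s.
Fraction remaining at end-expiration = e^(−Te/τ) = e^(−1.92/1.043) = 0.1587 → 15.87%.

15.9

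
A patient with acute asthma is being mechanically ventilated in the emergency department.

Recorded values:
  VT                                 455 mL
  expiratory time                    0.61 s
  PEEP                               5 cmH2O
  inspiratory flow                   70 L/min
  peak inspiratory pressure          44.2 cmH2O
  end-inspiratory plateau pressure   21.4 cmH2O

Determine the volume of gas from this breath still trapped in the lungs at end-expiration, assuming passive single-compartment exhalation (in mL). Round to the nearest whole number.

148

Flow: 70 L/min ÷ 60 = 1.1667 L/s.
R = (PIP − Pplat)/V̇ = (44.2 − 21.4) / 1.1667 = 22.8/1.1667 = 19.542 cmH2O·s/L.
C = Vt/(Pplat − PEEP) = 455.0 / (21.4 − 5) = 455.0/16.4 = 27.744 mL/cmH2O.
τ = R × C = 19.542 × 0.02774 L/cmH2O = 0.5421 s.
Fraction remaining = e^(−Te/τ) = e^(−0.61/0.5421) = 0.3246.
Trapped volume = 455.0 × 0.3246 = 147.69 mL.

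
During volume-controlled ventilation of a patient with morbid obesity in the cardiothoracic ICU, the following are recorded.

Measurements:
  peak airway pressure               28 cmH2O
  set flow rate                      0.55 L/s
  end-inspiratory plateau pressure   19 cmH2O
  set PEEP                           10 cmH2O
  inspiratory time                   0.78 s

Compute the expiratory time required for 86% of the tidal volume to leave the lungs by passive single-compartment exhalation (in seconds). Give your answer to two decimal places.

Vt = flow × Ti = 0.55 L/s × 0.78 s × 1000 mL/L = 429.0 mL.
R = (PIP − Pplat)/V̇ = (28 − 19) / 0.55 = 9.0/0.55 = 16.364 cmH2O·s/L.
C = Vt/(Pplat − PEEP) = 429.0 / (19 − 10) = 429.0/9.0 = 47.667 mL/cmH2O.
τ = R × C = 16.364 × 0.04767 L/cmH2O = 0.7801 s.
t = −τ·ln(1 − 0.86) = −0.7801·ln(0.14) = 1.534 s.

1.53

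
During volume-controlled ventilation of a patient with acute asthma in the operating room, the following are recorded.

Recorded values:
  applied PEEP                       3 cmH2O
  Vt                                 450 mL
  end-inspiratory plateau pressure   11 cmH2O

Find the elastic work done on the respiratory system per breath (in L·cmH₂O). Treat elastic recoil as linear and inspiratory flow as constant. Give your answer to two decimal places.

Elastic work ≈ ½ × (Pplat − PEEP) × Vt = 0.5 × (11 − 3) × 0.450 L = 0.5 × 8.0 × 0.450 = 1.8 L·cmH2O.

1.80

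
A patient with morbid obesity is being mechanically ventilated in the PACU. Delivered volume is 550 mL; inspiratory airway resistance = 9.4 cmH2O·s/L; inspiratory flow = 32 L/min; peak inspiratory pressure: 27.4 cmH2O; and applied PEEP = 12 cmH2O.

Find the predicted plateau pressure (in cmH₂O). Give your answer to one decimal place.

Flow: 32 L/min ÷ 60 = 0.5333 L/s.
Pplat = PIP − Raw × flow = 27.4 − 9.4 × 0.5333 = 27.4 − 5.013 = 22.387 cmH2O.

22.4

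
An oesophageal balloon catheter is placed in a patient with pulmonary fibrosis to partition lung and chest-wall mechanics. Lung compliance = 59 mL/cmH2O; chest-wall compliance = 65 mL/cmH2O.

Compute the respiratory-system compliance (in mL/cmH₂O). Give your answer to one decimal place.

Lung and chest wall are elastances in series: 1/Crs = 1/CL + 1/Ccw.
1/Crs = 1/59 + 1/65 = 0.03233.
Crs = 30.931 mL/cmH2O.

30.9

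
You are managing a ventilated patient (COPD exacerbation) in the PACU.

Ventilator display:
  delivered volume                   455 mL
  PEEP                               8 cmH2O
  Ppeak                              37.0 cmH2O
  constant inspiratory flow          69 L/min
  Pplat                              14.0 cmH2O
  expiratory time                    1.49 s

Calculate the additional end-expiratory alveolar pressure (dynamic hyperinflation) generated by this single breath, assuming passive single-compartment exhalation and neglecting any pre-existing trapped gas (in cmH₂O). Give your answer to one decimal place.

Flow: 69 L/min ÷ 60 = 1.15 L/s.
R = (PIP − Pplat)/V̇ = (37.0 − 14.0) / 1.15 = 23.0/1.15 = 20.0 cmH2O·s/L.
C = Vt/(Pplat − PEEP) = 455.0 / (14.0 − 8) = 455.0/6.0 = 75.833 mL/cmH2O.
τ = R × C = 20.0 × 0.07583 L/cmH2O = 1.517 s.
Fraction remaining = e^(−Te/τ) = e^(−1.49/1.517) = 0.3745; trapped volume = 455.0 × 0.3745 = 170.4 mL.
Additional alveolar pressure from trapping ≈ V_trapped / C = 170.4 / 75.833 = 2.247 cmH2O.

2.2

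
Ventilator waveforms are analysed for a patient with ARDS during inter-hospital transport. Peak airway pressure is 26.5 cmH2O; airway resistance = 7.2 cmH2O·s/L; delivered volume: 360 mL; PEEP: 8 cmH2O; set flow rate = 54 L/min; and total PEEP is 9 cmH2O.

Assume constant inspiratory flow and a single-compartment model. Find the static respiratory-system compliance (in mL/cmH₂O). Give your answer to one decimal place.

32.7

Flow: 54 L/min ÷ 60 = 0.9 L/s.
Total PEEP = 9 cmH2O (set 8 + intrinsic 1); this is the baseline alveolar pressure.
Equation of motion (constant flow): PIP = Vt/C + R·V̇ + PEEP.
Vt/C = PIP − R·V̇ − PEEP = 26.5 − 7.2×0.9 − 9 = 26.5 − 6.48 − 9 = 11.02 cmH2O.
C = Vt / 11.02 = 360 / 11.02 = 32.668 mL/cmH2O.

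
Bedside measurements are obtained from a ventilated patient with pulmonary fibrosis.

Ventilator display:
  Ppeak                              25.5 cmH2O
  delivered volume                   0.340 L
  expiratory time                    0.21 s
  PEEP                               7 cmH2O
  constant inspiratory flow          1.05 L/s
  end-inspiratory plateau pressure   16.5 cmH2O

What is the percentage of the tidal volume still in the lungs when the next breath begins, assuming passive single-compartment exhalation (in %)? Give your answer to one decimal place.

R = (PIP − Pplat)/V̇ = (25.5 − 16.5) / 1.05 = 9.0/1.05 = 8.571 cmH2O·s/L.
C = Vt/(Pplat − PEEP) = 340.0 / (16.5 − 7) = 340.0/9.5 = 35.789 mL/cmH2O.
τ = R × C = 8.571 × 0.03579 L/cmH2O = 0.3068 s.
Fraction remaining at end-expiration = e^(−Te/τ) = e^(−0.21/0.3068) = 0.5043 → 50.43%.

50.4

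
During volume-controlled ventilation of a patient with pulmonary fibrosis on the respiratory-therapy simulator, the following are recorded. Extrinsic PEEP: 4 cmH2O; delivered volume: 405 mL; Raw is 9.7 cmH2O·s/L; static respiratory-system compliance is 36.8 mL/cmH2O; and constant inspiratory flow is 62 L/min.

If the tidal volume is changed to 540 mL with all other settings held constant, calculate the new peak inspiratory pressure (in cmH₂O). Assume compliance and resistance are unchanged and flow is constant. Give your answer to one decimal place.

28.7

Flow: 62 L/min ÷ 60 = 1.0333 L/s.
PIP = Vt/C + R·V̇ + PEEP (constant-flow equation of motion).
Only the elastic term changes: ΔPIP = ΔVt / C = (540 − 405) / 36.8 = 3.668 cmH2O.
Original PIP = 405/36.8 + 9.7×1.0333 + 4 = 25.028 cmH2O; new PIP = 25.028 + (3.668) = 28.696 cmH2O.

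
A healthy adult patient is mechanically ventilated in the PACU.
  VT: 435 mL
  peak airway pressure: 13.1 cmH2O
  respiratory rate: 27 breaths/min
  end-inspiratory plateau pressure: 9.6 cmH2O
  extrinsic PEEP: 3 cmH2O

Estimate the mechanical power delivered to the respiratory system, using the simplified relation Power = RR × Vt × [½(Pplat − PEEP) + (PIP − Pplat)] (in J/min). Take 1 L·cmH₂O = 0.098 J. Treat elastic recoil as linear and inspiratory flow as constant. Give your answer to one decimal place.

Per-breath work = Vt × [½(Pplat−PEEP) + (PIP−Pplat)] = 0.435 × [0.5×6.6 + 3.5] = 0.435 × 6.8 = 2.958 L·cmH2O.
Power = 27 × 2.958 = 79.866 L·cmH2O/min.
× 0.098 J/(L·cmH2O) → 7.827 J/min.

7.8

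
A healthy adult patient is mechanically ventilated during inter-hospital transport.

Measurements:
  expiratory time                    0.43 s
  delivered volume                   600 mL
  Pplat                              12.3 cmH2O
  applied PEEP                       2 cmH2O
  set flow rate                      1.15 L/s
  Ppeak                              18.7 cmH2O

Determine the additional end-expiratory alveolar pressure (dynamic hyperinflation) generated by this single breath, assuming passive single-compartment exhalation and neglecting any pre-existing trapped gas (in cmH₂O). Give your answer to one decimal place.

R = (PIP − Pplat)/V̇ = (18.7 − 12.3) / 1.15 = 6.4/1.15 = 5.565 cmH2O·s/L.
C = Vt/(Pplat − PEEP) = 600.0 / (12.3 − 2) = 600.0/10.3 = 58.252 mL/cmH2O.
τ = R × C = 5.565 × 0.05825 L/cmH2O = 0.3242 s.
Fraction remaining = e^(−Te/τ) = e^(−0.43/0.3242) = 0.2654; trapped volume = 600.0 × 0.2654 = 159.24 mL.
Additional alveolar pressure from trapping ≈ V_trapped / C = 159.24 / 58.252 = 2.734 cmH2O.

2.7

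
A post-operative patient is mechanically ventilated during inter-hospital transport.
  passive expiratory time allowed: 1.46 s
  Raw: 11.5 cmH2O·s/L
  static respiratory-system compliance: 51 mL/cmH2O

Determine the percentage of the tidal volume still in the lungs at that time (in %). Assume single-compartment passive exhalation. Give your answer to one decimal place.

8.3

τ = R × C = 11.5 × 51 mL/cmH2O = 11.5 × 0.051 L/cmH2O = 0.5865 s.
Passive exhalation: V(t)/V₀ = e^(−t/τ) = e^(−1.46/0.5865) = 0.08296.
Fraction remaining = 0.08296 → 8.296%.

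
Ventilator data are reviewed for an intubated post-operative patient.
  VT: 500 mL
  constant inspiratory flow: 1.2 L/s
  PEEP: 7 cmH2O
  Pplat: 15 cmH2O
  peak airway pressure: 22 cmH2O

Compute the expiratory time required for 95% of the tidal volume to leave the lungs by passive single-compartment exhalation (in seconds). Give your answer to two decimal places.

1.09

R = (PIP − Pplat)/V̇ = (22 − 15) / 1.2 = 7.0/1.2 = 5.833 cmH2O·s/L.
C = Vt/(Pplat − PEEP) = 500.0 / (15 − 7) = 500.0/8.0 = 62.5 mL/cmH2O.
τ = R × C = 5.833 × 0.0625 L/cmH2O = 0.3646 s.
t = −τ·ln(1 − 0.95) = −0.3646·ln(0.05) = 1.092 s.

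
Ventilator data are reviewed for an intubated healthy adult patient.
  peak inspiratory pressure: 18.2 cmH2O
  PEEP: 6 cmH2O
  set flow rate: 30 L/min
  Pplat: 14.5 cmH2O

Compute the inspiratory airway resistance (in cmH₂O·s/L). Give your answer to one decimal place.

Flow: 30 L/min ÷ 60 = 0.5 L/s.
Raw = (PIP − Pplat) / flow = (18.2 − 14.5) / 0.5 = 3.7 / 0.5 = 7.4 cmH2O·s/L.

7.4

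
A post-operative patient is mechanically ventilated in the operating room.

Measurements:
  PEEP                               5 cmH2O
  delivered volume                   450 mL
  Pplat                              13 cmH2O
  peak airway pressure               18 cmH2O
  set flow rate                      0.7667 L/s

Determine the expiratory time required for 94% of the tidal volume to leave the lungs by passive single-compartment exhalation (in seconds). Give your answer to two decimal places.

R = (PIP − Pplat)/V̇ = (18 − 13) / 0.7667 = 5.0/0.7667 = 6.521 cmH2O·s/L.
C = Vt/(Pplat − PEEP) = 450.0 / (13 − 5) = 450.0/8.0 = 56.25 mL/cmH2O.
τ = R × C = 6.521 × 0.05625 L/cmH2O = 0.3668 s.
t = −τ·ln(1 − 0.94) = −0.3668·ln(0.06) = 1.032 s.

1.03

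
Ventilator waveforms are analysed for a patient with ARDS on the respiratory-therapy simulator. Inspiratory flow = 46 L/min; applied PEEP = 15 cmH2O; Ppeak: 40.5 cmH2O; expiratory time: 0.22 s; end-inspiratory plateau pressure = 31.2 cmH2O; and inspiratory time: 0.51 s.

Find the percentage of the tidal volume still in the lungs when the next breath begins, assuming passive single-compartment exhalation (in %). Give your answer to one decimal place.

Flow: 46 L/min ÷ 60 = 0.7667 L/s.
Vt = flow × Ti = 0.7667 L/s × 0.51 s × 1000 mL/L = 391.02 mL.
R = (PIP − Pplat)/V̇ = (40.5 − 31.2) / 0.7667 = 9.3/0.7667 = 12.13 cmH2O·s/L.
C = Vt/(Pplat − PEEP) = 391.02 / (31.2 − 15) = 391.02/16.2 = 24.137 mL/cmH2O.
τ = R × C = 12.13 × 0.02414 L/cmH2O = 0.2928 s.
Fraction remaining at end-expiration = e^(−Te/τ) = e^(−0.22/0.2928) = 0.4717 → 47.17%.

47.2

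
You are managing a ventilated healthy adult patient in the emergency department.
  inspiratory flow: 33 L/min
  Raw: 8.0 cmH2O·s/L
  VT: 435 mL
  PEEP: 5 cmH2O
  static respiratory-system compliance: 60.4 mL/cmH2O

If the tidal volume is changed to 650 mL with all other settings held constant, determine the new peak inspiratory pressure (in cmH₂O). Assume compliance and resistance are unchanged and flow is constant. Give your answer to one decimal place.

20.2

Flow: 33 L/min ÷ 60 = 0.55 L/s.
PIP = Vt/C + R·V̇ + PEEP (constant-flow equation of motion).
Only the elastic term changes: ΔPIP = ΔVt / C = (650 − 435) / 60.4 = 3.56 cmH2O.
Original PIP = 435/60.4 + 8.0×0.55 + 5 = 16.602 cmH2O; new PIP = 16.602 + (3.56) = 20.162 cmH2O.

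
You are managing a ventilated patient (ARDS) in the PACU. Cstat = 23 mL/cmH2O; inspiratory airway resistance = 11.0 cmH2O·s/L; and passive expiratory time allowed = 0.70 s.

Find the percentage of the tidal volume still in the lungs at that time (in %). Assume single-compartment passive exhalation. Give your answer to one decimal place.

6.3

τ = R × C = 11.0 × 23 mL/cmH2O = 11.0 × 0.023 L/cmH2O = 0.253 s.
Passive exhalation: V(t)/V₀ = e^(−t/τ) = e^(−0.70/0.253) = 0.06286.
Fraction remaining = 0.06286 → 6.286%.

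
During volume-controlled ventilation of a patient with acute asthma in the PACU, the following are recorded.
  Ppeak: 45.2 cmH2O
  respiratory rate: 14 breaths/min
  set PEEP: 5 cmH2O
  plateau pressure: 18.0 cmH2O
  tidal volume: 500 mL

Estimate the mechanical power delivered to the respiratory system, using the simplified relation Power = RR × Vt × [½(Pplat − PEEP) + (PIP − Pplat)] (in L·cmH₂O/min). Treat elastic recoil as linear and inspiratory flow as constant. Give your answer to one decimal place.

Per-breath work = Vt × [½(Pplat−PEEP) + (PIP−Pplat)] = 0.500 × [0.5×13.0 + 27.2] = 0.500 × 33.7 = 16.85 L·cmH2O.
Power = 14 × 16.85 = 235.9 L·cmH2O/min.

235.9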